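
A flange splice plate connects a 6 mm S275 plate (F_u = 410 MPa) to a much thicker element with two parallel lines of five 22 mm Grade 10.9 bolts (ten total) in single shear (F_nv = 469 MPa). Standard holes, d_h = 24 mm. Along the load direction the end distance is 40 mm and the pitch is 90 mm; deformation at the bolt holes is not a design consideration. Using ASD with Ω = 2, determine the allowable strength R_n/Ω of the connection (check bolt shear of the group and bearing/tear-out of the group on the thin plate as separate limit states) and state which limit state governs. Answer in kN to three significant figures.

Bolt shear: A_b = π·22²/4 = 380.1 mm²; R_n = 469 × 380.1 × 10 × 1 / 1000 = 1783 kN → 1783 / 2 = 891 kN.
Bearing (1.5 l_c t F_u ≤ 3.0 d t F_u): upper limit = 3.0·22·6·410 / 1000 = 162.4 kN.
  Edge l_c = 40 − 24/2 = 28 → r_n = 103.3 kN; interior l_c = 90 − 24 = 66 → r_n = 162.4 kN.
  R_n,bearing = 2·103.3 + 8·162.4 = 1506 kN → 1506 / 2 = 753 kN.
Bearing governs: 753 kN.

753 kN (bearing governs)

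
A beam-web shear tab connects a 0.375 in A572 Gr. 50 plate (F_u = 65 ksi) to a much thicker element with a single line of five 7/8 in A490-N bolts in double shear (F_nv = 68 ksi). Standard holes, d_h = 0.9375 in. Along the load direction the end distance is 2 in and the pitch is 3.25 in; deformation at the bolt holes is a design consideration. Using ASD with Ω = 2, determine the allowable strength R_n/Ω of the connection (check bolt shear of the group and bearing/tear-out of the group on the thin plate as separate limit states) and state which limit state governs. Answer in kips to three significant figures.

Bolt shear: A_b = π·0.875²/4 = 0.6013 in²; R_n = 68 × 0.6013 × 5 × 2 = 408.9 kips → 408.9 / 2 = 204 kips.
Bearing (1.2 l_c t F_u ≤ 2.4 d t F_u): upper limit = 2.4·0.875·0.375·65 = 51.19 kips.
  Edge l_c = 2 − 0.9375/2 = 1.531 → r_n = 44.79 kips; interior l_c = 3.25 − 0.9375 = 2.312 → r_n = 51.19 kips.
  R_n,bearing = 1·44.79 + 4·51.19 = 249.5 kips → 249.5 / 2 = 125 kips.
Bearing governs: 125 kips.

125 kips (bearing governs)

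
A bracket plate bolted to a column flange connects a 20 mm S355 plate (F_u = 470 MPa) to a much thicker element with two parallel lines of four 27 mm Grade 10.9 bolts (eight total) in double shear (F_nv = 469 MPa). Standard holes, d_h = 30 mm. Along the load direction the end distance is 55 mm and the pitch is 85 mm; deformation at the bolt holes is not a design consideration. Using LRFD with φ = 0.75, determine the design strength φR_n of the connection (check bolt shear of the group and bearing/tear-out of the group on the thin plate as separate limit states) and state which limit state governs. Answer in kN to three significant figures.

3220 kN (bolt shear governs)

Bolt shear: A_b = π·27²/4 = 572.6 mm²; R_n = 469 × 572.6 × 8 × 2 / 1000 = 4296 kN → 0.75 × 4296 = 3220 kN.
Bearing (1.5 l_c t F_u ≤ 3.0 d t F_u): upper limit = 3.0·27·20·470 / 1000 = 761.4 kN.
  Edge l_c = 55 − 30/2 = 40 → r_n = 564 kN; interior l_c = 85 − 30 = 55 → r_n = 761.4 kN.
  R_n,bearing = 2·564 + 6·761.4 = 5696 kN → 0.75 × 5696 = 4270 kN.
Bolt shear governs: 3220 kN.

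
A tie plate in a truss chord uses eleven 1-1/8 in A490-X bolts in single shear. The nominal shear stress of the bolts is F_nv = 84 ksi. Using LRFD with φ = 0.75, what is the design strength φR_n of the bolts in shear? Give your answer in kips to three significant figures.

A_b = π × 1.125² / 4 = 0.994 in².
R_n = F_nv · A_b · n · n_s = 84 × 0.994 × 11 × 1 = 918.5 kips.
Design strength φR_n = 0.75 × 918.5 = 689 kips.

689 kips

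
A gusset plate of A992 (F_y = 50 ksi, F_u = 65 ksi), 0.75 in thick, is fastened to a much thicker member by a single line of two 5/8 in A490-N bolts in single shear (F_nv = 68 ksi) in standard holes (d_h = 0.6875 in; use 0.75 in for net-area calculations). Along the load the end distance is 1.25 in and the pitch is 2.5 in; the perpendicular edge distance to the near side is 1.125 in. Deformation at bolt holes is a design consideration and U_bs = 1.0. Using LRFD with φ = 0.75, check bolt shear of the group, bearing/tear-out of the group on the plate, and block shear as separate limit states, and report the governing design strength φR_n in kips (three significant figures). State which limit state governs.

Bolt shear: A_b = π·0.625²/4 = 0.3068 in²; R_n = 68 × 0.3068 × 2 × 1 = 41.72 kips → 0.75 × 41.72 = 31.3 kips.
Bearing: edge l_c = 0.9062, r_n = 53.02 kips; interior l_c = 1.812, r_n = 73.12 kips; R_n = 53.02 + 1·73.12 = 126.1 kips → 94.6 kips.
Block shear: A_gv = 2.812, A_nv = 1.969, A_nt = 0.5625 in²; R_n = min(0.6F_uA_nv, 0.6F_yA_gv) + U_bs·F_u·A_nt = 113.3 kips → 85 kips.
Bolt shear governs: 31.3 kips.

31.3 kips (bolt shear governs)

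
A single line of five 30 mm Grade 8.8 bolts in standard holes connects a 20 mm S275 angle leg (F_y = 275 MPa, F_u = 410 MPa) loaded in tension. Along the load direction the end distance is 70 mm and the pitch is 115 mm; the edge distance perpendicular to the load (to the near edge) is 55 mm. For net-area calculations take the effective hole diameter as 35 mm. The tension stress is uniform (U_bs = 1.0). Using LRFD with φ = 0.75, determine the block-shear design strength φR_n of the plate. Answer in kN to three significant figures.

1540 kN

Shear plane L_v = 70 + 4·115 = 530 mm; A_gv = 530 × 20 = 10600 mm².
A_nv = (530 − 4.5·35) × 20 = 7450 mm².
A_nt = (55 − 0.5·35) × 20 = 750 mm².
0.6 F_u A_nv = 1833 kN; 0.6 F_y A_gv = 1749 kN → shear yielding governs the shear term.
R_n = 1749 + 1.0 × 410 × 750 / 1000 = 2056 kN.
Design strength φR_n = 0.75 × 2056 = 1540 kN.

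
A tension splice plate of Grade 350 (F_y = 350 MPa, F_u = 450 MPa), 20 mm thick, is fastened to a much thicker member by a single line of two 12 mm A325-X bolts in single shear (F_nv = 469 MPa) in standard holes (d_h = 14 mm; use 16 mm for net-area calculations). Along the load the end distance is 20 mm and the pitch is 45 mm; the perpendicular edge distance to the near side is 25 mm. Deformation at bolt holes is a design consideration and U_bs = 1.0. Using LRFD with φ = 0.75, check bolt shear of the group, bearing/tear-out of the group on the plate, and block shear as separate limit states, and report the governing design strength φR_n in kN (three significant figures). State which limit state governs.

79.6 kN (bolt shear governs)

Bolt shear: A_b = π·12²/4 = 113.1 mm²; R_n = 469 × 113.1 × 2 × 1 / 1000 = 106.1 kN → 0.75 × 106.1 = 79.6 kN.
Bearing: edge l_c = 13, r_n = 140.4 kN; interior l_c = 31, r_n = 259.2 kN; R_n = 140.4 + 1·259.2 = 399.6 kN → 300 kN.
Block shear: A_gv = 1300, A_nv = 820, A_nt = 340 mm²; R_n = min(0.6F_uA_nv, 0.6F_yA_gv) + U_bs·F_u·A_nt = 374.4 kN → 281 kN.
Bolt shear governs: 79.6 kN.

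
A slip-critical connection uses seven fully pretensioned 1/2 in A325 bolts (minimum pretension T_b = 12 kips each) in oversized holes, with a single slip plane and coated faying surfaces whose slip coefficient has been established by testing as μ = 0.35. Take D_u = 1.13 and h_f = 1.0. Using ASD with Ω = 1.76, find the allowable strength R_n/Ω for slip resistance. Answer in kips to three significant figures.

18.9 kips

R_n = μ · D_u · h_f · T_b · n_s · n_b = 0.35 × 1.13 × 1.0 × 12 × 1 × 7 = 33.22 kips.
Allowable strength R_n/Ω = 33.22 / 1.76 = 18.9 kips.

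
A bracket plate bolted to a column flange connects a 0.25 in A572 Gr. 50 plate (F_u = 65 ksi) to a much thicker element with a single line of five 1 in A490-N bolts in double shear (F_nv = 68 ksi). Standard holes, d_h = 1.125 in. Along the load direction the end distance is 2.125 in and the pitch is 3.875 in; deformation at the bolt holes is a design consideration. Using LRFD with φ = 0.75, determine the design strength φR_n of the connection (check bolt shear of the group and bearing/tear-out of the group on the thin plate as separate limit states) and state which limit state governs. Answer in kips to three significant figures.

140 kips (bearing governs)

Bolt shear: A_b = π·1²/4 = 0.7854 in²; R_n = 68 × 0.7854 × 5 × 2 = 534.1 kips → 0.75 × 534.1 = 401 kips.
Bearing (1.2 l_c t F_u ≤ 2.4 d t F_u): upper limit = 2.4·1·0.25·65 = 39 kips.
  Edge l_c = 2.125 − 1.125/2 = 1.562 → r_n = 30.47 kips; interior l_c = 3.875 − 1.125 = 2.75 → r_n = 39 kips.
  R_n,bearing = 1·30.47 + 4·39 = 186.5 kips → 0.75 × 186.5 = 140 kips.
Bearing governs: 140 kips.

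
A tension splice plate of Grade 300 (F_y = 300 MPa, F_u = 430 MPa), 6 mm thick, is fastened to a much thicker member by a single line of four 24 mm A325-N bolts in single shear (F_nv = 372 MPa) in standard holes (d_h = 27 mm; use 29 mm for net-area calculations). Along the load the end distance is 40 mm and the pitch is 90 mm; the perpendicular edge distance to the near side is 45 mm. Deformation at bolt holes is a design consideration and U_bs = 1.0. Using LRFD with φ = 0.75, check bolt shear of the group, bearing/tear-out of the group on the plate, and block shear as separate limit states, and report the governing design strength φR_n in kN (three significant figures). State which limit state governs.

Bolt shear: A_b = π·24²/4 = 452.4 mm²; R_n = 372 × 452.4 × 4 × 1 / 1000 = 673.2 kN → 0.75 × 673.2 = 505 kN.
Bearing: edge l_c = 26.5, r_n = 82.04 kN; interior l_c = 63, r_n = 148.6 kN; R_n = 82.04 + 3·148.6 = 527.9 kN → 396 kN.
Block shear: A_gv = 1860, A_nv = 1251, A_nt = 183 mm²; R_n = min(0.6F_uA_nv, 0.6F_yA_gv) + U_bs·F_u·A_nt = 401.4 kN → 301 kN.
Block shear governs: 301 kN.

301 kN (block shear governs)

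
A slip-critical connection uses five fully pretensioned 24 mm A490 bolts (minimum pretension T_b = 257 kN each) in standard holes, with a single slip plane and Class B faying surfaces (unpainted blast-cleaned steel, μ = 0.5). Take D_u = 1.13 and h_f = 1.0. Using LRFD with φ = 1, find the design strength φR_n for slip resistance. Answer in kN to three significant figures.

726 kN

R_n = μ · D_u · h_f · T_b · n_s · n_b = 0.5 × 1.13 × 1.0 × 257 × 1 × 5 = 726 kN.
Design strength φR_n = 1 × 726 = 726 kN.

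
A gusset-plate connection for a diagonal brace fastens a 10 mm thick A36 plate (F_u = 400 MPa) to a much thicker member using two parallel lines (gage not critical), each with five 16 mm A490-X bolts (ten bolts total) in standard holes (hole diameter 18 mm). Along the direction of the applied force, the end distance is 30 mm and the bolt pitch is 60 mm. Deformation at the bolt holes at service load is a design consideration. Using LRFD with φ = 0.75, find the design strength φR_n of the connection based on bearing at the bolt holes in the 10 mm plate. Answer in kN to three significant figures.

1070 kN

Per bolt r_n = 1.2 l_c t F_u ≤ 2.4 d t F_u; upper limit = 2.4 × 16 × 10 × 400 / 1000 = 153.6 kN.
Edge bolt: l_c = 30 − 18/2 = 21 mm → 1.2 × 21 × 10 × 400 / 1000 = 100.8 → r_n = 100.8 kN.
Interior bolts: l_c = 60 − 18 = 42 mm → 1.2 × 42 × 10 × 400 / 1000 = 201.6 → r_n = 153.6 kN.
R_n = 2 × 100.8 + 8 × 153.6 = 1430 kN.
Design strength φR_n = 0.75 × 1430 = 1070 kN.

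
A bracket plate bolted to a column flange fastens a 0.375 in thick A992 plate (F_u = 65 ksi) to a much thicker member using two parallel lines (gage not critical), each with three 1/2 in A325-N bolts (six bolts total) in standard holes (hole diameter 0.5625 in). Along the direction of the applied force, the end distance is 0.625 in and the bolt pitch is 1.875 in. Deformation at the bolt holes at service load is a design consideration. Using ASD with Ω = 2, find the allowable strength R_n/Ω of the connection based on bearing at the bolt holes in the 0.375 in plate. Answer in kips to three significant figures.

Per bolt r_n = 1.2 l_c t F_u ≤ 2.4 d t F_u; upper limit = 2.4 × 0.5 × 0.375 × 65 = 29.25 kips.
Edge bolt: l_c = 0.625 − 0.5625/2 = 0.3438 in → 1.2 × 0.3438 × 0.375 × 65 = 10.05 → r_n = 10.05 kips.
Interior bolts: l_c = 1.875 − 0.5625 = 1.312 in → 1.2 × 1.312 × 0.375 × 65 = 38.39 → r_n = 29.25 kips.
R_n = 2 × 10.05 + 4 × 29.25 = 137.1 kips.
Allowable strength R_n/Ω = 137.1 / 2 = 68.6 kips.

68.6 kips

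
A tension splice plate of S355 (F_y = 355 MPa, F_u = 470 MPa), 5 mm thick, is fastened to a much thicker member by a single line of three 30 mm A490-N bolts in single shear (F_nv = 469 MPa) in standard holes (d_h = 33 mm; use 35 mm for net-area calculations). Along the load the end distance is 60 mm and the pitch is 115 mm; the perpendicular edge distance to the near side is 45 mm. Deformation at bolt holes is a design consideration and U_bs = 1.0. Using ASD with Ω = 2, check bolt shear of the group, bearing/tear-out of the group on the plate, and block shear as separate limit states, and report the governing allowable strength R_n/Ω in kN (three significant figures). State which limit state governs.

Bolt shear: A_b = π·30²/4 = 706.9 mm²; R_n = 469 × 706.9 × 3 × 1 / 1000 = 994.5 kN → 994.5 / 2 = 497 kN.
Bearing: edge l_c = 43.5, r_n = 122.7 kN; interior l_c = 82, r_n = 169.2 kN; R_n = 122.7 + 2·169.2 = 461.1 kN → 231 kN.
Block shear: A_gv = 1450, A_nv = 1012, A_nt = 137.5 mm²; R_n = min(0.6F_uA_nv, 0.6F_yA_gv) + U_bs·F_u·A_nt = 350.2 kN → 175 kN.
Block shear governs: 175 kN.

175 kN (block shear governs)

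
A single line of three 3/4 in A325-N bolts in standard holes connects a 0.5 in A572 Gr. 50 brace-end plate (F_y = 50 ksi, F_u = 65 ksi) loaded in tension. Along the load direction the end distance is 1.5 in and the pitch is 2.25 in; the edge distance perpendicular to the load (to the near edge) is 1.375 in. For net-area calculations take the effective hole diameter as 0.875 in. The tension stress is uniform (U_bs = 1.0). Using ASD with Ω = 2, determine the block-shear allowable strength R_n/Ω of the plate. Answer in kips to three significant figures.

52.4 kips

Shear plane L_v = 1.5 + 2·2.25 = 6 in; A_gv = 6 × 0.5 = 3 in².
A_nv = (6 − 2.5·0.875) × 0.5 = 1.906 in².
A_nt = (1.375 − 0.5·0.875) × 0.5 = 0.4688 in².
0.6 F_u A_nv = 74.34 kips; 0.6 F_y A_gv = 90 kips → shear rupture governs the shear term.
R_n = 74.34 + 1.0 × 65 × 0.4688 = 104.8 kips.
Allowable strength R_n/Ω = 104.8 / 2 = 52.4 kips.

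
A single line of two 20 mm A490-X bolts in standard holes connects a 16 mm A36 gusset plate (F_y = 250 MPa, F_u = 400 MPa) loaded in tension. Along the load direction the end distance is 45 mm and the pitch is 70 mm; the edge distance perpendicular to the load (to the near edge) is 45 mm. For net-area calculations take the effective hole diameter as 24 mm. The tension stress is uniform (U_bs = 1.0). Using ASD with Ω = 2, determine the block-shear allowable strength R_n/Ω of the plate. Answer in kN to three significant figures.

244 kN

Shear plane L_v = 45 + 1·70 = 115 mm; A_gv = 115 × 16 = 1840 mm².
A_nv = (115 − 1.5·24) × 16 = 1264 mm².
A_nt = (45 − 0.5·24) × 16 = 528 mm².
0.6 F_u A_nv = 303.4 kN; 0.6 F_y A_gv = 276 kN → shear yielding governs the shear term.
R_n = 276 + 1.0 × 400 × 528 / 1000 = 487.2 kN.
Allowable strength R_n/Ω = 487.2 / 2 = 244 kN.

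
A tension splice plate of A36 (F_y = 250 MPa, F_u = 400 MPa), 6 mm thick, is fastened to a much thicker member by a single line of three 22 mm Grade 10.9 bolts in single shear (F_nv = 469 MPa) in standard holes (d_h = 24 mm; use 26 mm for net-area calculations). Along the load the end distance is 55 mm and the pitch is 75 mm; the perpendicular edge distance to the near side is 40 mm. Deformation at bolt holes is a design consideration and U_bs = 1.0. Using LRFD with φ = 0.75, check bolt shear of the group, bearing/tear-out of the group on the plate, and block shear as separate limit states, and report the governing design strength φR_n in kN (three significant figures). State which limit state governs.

187 kN (block shear governs)

Bolt shear: A_b = π·22²/4 = 380.1 mm²; R_n = 469 × 380.1 × 3 × 1 / 1000 = 534.8 kN → 0.75 × 534.8 = 401 kN.
Bearing: edge l_c = 43, r_n = 123.8 kN; interior l_c = 51, r_n = 126.7 kN; R_n = 123.8 + 2·126.7 = 377.3 kN → 283 kN.
Block shear: A_gv = 1230, A_nv = 840, A_nt = 162 mm²; R_n = min(0.6F_uA_nv, 0.6F_yA_gv) + U_bs·F_u·A_nt = 249.3 kN → 187 kN.
Block shear governs: 187 kN.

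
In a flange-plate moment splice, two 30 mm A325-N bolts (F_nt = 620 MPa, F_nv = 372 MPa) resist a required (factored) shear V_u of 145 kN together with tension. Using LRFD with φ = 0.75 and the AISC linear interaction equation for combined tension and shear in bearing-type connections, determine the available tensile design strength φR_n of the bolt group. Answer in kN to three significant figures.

A_b = π·30²/4 = 706.9 mm²; f_rv = 145 × 1000 / (2 × 706.9) = 102.6 MPa.
F'_nt = 1.3 F_nt − (F_nt / φF_nv) f_rv = 1.3·620 − (620/(0.75·372))·102.6 = 578.1 MPa, capped at F_nt → F'_nt = 578.1 MPa.
R_n = F'_nt · A_b · n = 578.1 × 706.9 × 2 / 1000 = 817.2 kN.
Design strength φR_n = 0.75 × 817.2 = 613 kN.

613 kN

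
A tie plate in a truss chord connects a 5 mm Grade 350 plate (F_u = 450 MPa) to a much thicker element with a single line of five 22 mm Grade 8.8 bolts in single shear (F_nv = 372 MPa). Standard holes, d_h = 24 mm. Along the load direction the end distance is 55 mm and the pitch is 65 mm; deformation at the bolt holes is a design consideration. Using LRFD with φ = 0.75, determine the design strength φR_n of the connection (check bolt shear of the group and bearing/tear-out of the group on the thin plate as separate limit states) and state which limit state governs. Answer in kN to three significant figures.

419 kN (bearing governs)

Bolt shear: A_b = π·22²/4 = 380.1 mm²; R_n = 372 × 380.1 × 5 × 1 / 1000 = 707 kN → 0.75 × 707 = 530 kN.
Bearing (1.2 l_c t F_u ≤ 2.4 d t F_u): upper limit = 2.4·22·5·450 / 1000 = 118.8 kN.
  Edge l_c = 55 − 24/2 = 43 → r_n = 116.1 kN; interior l_c = 65 − 24 = 41 → r_n = 110.7 kN.
  R_n,bearing = 1·116.1 + 4·110.7 = 558.9 kN → 0.75 × 558.9 = 419 kN.
Bearing governs: 419 kN.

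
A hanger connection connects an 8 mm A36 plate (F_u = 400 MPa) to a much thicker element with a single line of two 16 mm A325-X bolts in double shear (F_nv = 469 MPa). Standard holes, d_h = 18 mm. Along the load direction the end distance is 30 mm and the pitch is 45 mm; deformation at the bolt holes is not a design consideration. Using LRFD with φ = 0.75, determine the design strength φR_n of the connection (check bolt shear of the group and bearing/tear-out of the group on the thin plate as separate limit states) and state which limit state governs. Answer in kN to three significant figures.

173 kN (bearing governs)

Bolt shear: A_b = π·16²/4 = 201.1 mm²; R_n = 469 × 201.1 × 2 × 2 / 1000 = 377.2 kN → 0.75 × 377.2 = 283 kN.
Bearing (1.5 l_c t F_u ≤ 3.0 d t F_u): upper limit = 3.0·16·8·400 / 1000 = 153.6 kN.
  Edge l_c = 30 − 18/2 = 21 → r_n = 100.8 kN; interior l_c = 45 − 18 = 27 → r_n = 129.6 kN.
  R_n,bearing = 1·100.8 + 1·129.6 = 230.4 kN → 0.75 × 230.4 = 173 kN.
Bearing governs: 173 kN.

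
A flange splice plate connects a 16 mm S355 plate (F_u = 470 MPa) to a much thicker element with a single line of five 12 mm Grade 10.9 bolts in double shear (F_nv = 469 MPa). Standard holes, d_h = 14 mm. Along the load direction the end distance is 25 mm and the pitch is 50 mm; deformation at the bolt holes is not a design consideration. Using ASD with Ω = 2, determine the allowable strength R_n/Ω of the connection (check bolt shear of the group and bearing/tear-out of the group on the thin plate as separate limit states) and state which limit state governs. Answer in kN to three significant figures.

Bolt shear: A_b = π·12²/4 = 113.1 mm²; R_n = 469 × 113.1 × 5 × 2 / 1000 = 530.4 kN → 530.4 / 2 = 265 kN.
Bearing (1.5 l_c t F_u ≤ 3.0 d t F_u): upper limit = 3.0·12·16·470 / 1000 = 270.7 kN.
  Edge l_c = 25 − 14/2 = 18 → r_n = 203 kN; interior l_c = 50 − 14 = 36 → r_n = 270.7 kN.
  R_n,bearing = 1·203 + 4·270.7 = 1286 kN → 1286 / 2 = 643 kN.
Bolt shear governs: 265 kN.

265 kN (bolt shear governs)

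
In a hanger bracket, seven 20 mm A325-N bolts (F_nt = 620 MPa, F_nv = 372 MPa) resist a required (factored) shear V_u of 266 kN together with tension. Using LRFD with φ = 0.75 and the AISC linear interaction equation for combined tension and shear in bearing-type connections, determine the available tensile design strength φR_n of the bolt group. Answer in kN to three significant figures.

886 kN

A_b = π·20²/4 = 314.2 mm²; f_rv = 266 × 1000 / (7 × 314.2) = 121 MPa.
F'_nt = 1.3 F_nt − (F_nt / φF_nv) f_rv = 1.3·620 − (620/(0.75·372))·121 = 537.2 MPa, capped at F_nt → F'_nt = 537.2 MPa.
R_n = F'_nt · A_b · n = 537.2 × 314.2 × 7 / 1000 = 1181 kN.
Design strength φR_n = 0.75 × 1181 = 886 kN.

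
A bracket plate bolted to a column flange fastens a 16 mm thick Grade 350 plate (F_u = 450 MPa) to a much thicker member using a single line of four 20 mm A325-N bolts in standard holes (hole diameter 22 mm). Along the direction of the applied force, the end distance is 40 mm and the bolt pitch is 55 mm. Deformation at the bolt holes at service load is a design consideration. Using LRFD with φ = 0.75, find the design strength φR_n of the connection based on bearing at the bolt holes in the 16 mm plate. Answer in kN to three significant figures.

829 kN

Per bolt r_n = 1.2 l_c t F_u ≤ 2.4 d t F_u; upper limit = 2.4 × 20 × 16 × 450 / 1000 = 345.6 kN.
Edge bolt: l_c = 40 − 22/2 = 29 mm → 1.2 × 29 × 16 × 450 / 1000 = 250.6 → r_n = 250.6 kN.
Interior bolts: l_c = 55 − 22 = 33 mm → 1.2 × 33 × 16 × 450 / 1000 = 285.1 → r_n = 285.1 kN.
R_n = 1 × 250.6 + 3 × 285.1 = 1106 kN.
Design strength φR_n = 0.75 × 1106 = 829 kN.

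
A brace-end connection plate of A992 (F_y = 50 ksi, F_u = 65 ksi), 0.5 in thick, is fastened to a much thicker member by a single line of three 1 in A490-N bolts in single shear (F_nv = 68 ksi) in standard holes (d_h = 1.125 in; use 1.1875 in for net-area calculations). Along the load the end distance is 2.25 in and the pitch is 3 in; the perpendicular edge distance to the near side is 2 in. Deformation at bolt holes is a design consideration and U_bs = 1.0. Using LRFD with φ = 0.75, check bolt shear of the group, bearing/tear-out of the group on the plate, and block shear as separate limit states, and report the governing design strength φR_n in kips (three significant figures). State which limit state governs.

112 kips (block shear governs)

Bolt shear: A_b = π·1²/4 = 0.7854 in²; R_n = 68 × 0.7854 × 3 × 1 = 160.2 kips → 0.75 × 160.2 = 120 kips.
Bearing: edge l_c = 1.688, r_n = 65.81 kips; interior l_c = 1.875, r_n = 73.12 kips; R_n = 65.81 + 2·73.12 = 212.1 kips → 159 kips.
Block shear: A_gv = 4.125, A_nv = 2.641, A_nt = 0.7031 in²; R_n = min(0.6F_uA_nv, 0.6F_yA_gv) + U_bs·F_u·A_nt = 148.7 kips → 112 kips.
Block shear governs: 112 kips.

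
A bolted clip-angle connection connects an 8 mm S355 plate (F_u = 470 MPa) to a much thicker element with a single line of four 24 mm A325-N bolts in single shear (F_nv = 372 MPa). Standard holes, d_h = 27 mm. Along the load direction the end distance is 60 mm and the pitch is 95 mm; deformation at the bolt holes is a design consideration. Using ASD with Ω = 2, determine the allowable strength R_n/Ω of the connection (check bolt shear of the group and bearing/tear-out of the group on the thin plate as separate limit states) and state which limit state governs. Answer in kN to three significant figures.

337 kN (bolt shear governs)

Bolt shear: A_b = π·24²/4 = 452.4 mm²; R_n = 372 × 452.4 × 4 × 1 / 1000 = 673.2 kN → 673.2 / 2 = 337 kN.
Bearing (1.2 l_c t F_u ≤ 2.4 d t F_u): upper limit = 2.4·24·8·470 / 1000 = 216.6 kN.
  Edge l_c = 60 − 27/2 = 46.5 → r_n = 209.8 kN; interior l_c = 95 − 27 = 68 → r_n = 216.6 kN.
  R_n,bearing = 1·209.8 + 3·216.6 = 859.5 kN → 859.5 / 2 = 430 kN.
Bolt shear governs: 337 kN.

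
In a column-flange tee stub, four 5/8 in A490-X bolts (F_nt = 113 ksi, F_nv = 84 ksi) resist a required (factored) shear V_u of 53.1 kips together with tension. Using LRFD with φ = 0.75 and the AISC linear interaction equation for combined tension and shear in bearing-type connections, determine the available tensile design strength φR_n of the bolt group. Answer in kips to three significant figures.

A_b = π·0.625²/4 = 0.3068 in²; f_rv = 53.1 / (4 × 0.3068) = 43.27 ksi.
F'_nt = 1.3 F_nt − (F_nt / φF_nv) f_rv = 1.3·113 − (113/(0.75·84))·43.27 = 69.29 ksi, capped at F_nt → F'_nt = 69.29 ksi.
R_n = F'_nt · A_b · n = 69.29 × 0.3068 × 4 = 85.03 kips.
Design strength φR_n = 0.75 × 85.03 = 63.8 kips.

63.8 kips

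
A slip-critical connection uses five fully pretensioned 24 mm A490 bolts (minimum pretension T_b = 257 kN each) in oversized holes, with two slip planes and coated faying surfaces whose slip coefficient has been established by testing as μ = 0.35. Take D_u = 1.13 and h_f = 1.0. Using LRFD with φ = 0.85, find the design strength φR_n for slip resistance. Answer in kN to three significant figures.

864 kN

R_n = μ · D_u · h_f · T_b · n_s · n_b = 0.35 × 1.13 × 1.0 × 257 × 2 × 5 = 1016 kN.
Design strength φR_n = 0.85 × 1016 = 864 kN.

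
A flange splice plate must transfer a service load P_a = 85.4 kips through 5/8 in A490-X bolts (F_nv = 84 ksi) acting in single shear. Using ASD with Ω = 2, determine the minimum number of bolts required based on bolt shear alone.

7 bolts

A_b = π·0.625²/4 = 0.3068 in².
Per-bolt allowable strength R_n/Ω = 84 × 0.3068 × 1 / 2 = 12.89 kips.
n ≥ 85.4 / 12.89 = 6.628 → use 7 bolts.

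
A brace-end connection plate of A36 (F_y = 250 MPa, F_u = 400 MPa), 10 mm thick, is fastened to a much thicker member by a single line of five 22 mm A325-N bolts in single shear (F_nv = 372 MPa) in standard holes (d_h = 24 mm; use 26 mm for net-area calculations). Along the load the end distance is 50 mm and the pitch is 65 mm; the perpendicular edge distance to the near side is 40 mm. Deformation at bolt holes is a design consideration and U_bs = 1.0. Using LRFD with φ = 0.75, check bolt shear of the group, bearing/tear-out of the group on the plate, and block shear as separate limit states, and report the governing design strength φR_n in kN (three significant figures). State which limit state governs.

Bolt shear: A_b = π·22²/4 = 380.1 mm²; R_n = 372 × 380.1 × 5 × 1 / 1000 = 707 kN → 0.75 × 707 = 530 kN.
Bearing: edge l_c = 38, r_n = 182.4 kN; interior l_c = 41, r_n = 196.8 kN; R_n = 182.4 + 4·196.8 = 969.6 kN → 727 kN.
Block shear: A_gv = 3100, A_nv = 1930, A_nt = 270 mm²; R_n = min(0.6F_uA_nv, 0.6F_yA_gv) + U_bs·F_u·A_nt = 571.2 kN → 428 kN.
Block shear governs: 428 kN.

428 kN (block shear governs)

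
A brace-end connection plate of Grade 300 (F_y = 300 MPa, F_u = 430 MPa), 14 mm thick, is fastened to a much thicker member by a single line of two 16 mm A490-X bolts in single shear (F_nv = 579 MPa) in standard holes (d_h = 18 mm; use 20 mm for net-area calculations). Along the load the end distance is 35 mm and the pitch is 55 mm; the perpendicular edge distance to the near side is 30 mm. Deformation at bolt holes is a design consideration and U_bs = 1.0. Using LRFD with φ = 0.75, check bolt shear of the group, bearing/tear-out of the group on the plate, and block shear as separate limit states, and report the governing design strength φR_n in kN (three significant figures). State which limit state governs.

Bolt shear: A_b = π·16²/4 = 201.1 mm²; R_n = 579 × 201.1 × 2 × 1 / 1000 = 232.8 kN → 0.75 × 232.8 = 175 kN.
Bearing: edge l_c = 26, r_n = 187.8 kN; interior l_c = 37, r_n = 231.2 kN; R_n = 187.8 + 1·231.2 = 419 kN → 314 kN.
Block shear: A_gv = 1260, A_nv = 840, A_nt = 280 mm²; R_n = min(0.6F_uA_nv, 0.6F_yA_gv) + U_bs·F_u·A_nt = 337.1 kN → 253 kN.
Bolt shear governs: 175 kN.

175 kN (bolt shear governs)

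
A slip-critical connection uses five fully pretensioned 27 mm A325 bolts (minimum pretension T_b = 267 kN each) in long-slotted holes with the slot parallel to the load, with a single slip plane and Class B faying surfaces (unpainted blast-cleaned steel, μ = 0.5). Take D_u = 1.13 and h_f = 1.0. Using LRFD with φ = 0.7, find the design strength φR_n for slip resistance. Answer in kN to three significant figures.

528 kN

R_n = μ · D_u · h_f · T_b · n_s · n_b = 0.5 × 1.13 × 1.0 × 267 × 1 × 5 = 754.3 kN.
Design strength φR_n = 0.7 × 754.3 = 528 kN.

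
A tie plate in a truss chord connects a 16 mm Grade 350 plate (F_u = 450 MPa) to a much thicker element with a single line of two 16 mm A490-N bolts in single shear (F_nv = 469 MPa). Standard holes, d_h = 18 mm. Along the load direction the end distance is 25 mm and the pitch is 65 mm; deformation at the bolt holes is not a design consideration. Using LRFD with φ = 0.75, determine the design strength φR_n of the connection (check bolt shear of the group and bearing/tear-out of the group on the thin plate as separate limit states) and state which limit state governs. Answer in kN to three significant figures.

Bolt shear: A_b = π·16²/4 = 201.1 mm²; R_n = 469 × 201.1 × 2 × 1 / 1000 = 188.6 kN → 0.75 × 188.6 = 141 kN.
Bearing (1.5 l_c t F_u ≤ 3.0 d t F_u): upper limit = 3.0·16·16·450 / 1000 = 345.6 kN.
  Edge l_c = 25 − 18/2 = 16 → r_n = 172.8 kN; interior l_c = 65 − 18 = 47 → r_n = 345.6 kN.
  R_n,bearing = 1·172.8 + 1·345.6 = 518.4 kN → 0.75 × 518.4 = 389 kN.
Bolt shear governs: 141 kN.

141 kN (bolt shear governs)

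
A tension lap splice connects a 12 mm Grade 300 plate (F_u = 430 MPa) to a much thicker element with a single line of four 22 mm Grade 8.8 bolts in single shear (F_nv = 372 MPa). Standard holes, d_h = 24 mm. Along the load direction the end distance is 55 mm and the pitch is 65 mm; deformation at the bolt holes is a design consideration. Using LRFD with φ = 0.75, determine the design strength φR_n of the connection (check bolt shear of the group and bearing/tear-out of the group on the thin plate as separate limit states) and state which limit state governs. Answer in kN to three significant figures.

Bolt shear: A_b = π·22²/4 = 380.1 mm²; R_n = 372 × 380.1 × 4 × 1 / 1000 = 565.6 kN → 0.75 × 565.6 = 424 kN.
Bearing (1.2 l_c t F_u ≤ 2.4 d t F_u): upper limit = 2.4·22·12·430 / 1000 = 272.4 kN.
  Edge l_c = 55 − 24/2 = 43 → r_n = 266.3 kN; interior l_c = 65 − 24 = 41 → r_n = 253.9 kN.
  R_n,bearing = 1·266.3 + 3·253.9 = 1028 kN → 0.75 × 1028 = 771 kN.
Bolt shear governs: 424 kN.

424 kN (bolt shear governs)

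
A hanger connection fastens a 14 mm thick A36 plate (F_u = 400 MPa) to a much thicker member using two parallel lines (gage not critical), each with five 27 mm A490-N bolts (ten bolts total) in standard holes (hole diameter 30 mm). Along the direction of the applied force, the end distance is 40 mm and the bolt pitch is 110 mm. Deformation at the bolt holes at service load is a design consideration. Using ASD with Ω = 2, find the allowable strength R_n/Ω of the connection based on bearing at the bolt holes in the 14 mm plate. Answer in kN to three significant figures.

1620 kN

Per bolt r_n = 1.2 l_c t F_u ≤ 2.4 d t F_u; upper limit = 2.4 × 27 × 14 × 400 / 1000 = 362.9 kN.
Edge bolt: l_c = 40 − 30/2 = 25 mm → 1.2 × 25 × 14 × 400 / 1000 = 168 → r_n = 168 kN.
Interior bolts: l_c = 110 − 30 = 80 mm → 1.2 × 80 × 14 × 400 / 1000 = 537.6 → r_n = 362.9 kN.
R_n = 2 × 168 + 8 × 362.9 = 3239 kN.
Allowable strength R_n/Ω = 3239 / 2 = 1620 kN.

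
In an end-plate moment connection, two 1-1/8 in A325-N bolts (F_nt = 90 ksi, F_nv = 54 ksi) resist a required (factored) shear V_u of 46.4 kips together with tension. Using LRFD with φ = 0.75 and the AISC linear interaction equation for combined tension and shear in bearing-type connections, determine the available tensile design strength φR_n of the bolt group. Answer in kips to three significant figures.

97.1 kips

A_b = π·1.125²/4 = 0.994 in²; f_rv = 46.4 / (2 × 0.994) = 23.34 ksi.
F'_nt = 1.3 F_nt − (F_nt / φF_nv) f_rv = 1.3·90 − (90/(0.75·54))·23.34 = 65.13 ksi, capped at F_nt → F'_nt = 65.13 ksi.
R_n = F'_nt · A_b · n = 65.13 × 0.994 × 2 = 129.5 kips.
Design strength φR_n = 0.75 × 129.5 = 97.1 kips.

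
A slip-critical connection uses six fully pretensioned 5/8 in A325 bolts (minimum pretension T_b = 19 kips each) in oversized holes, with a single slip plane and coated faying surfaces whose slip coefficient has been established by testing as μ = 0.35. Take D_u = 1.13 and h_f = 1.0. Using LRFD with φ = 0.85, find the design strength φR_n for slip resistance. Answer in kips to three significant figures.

R_n = μ · D_u · h_f · T_b · n_s · n_b = 0.35 × 1.13 × 1.0 × 19 × 1 × 6 = 45.09 kips.
Design strength φR_n = 0.85 × 45.09 = 38.3 kips.

38.3 kips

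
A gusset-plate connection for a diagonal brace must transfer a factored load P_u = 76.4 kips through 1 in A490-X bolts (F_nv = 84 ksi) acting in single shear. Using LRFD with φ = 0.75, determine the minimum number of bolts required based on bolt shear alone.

A_b = π·1²/4 = 0.7854 in².
Per-bolt design strength φR_n = 0.75 × 84 × 0.7854 × 1 = 49.48 kips.
n ≥ 76.4 / 49.48 = 1.544 → use 2 bolts.

2 bolts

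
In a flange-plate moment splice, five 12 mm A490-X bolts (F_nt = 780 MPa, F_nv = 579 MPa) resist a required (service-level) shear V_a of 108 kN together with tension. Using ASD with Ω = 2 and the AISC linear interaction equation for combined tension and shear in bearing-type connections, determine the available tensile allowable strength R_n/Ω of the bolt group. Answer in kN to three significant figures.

A_b = π·12²/4 = 113.1 mm²; f_rv = 108 × 1000 / (5 × 113.1) = 191 MPa.
F'_nt = 1.3 F_nt − (Ω F_nt / F_nv) f_rv = 1.3·780 − (2·780/579)·191 = 499.4 MPa, capped at F_nt → F'_nt = 499.4 MPa.
R_n = F'_nt · A_b · n = 499.4 × 113.1 × 5 / 1000 = 282.4 kN.
Allowable strength R_n/Ω = 282.4 / 2 = 141 kN.

141 kN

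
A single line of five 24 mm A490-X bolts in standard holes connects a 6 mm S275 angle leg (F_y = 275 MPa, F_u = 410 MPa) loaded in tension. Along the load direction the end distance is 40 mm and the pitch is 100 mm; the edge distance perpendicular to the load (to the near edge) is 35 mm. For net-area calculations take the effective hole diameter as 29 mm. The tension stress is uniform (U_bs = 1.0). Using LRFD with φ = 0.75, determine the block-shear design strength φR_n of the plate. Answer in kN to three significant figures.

365 kN

Shear plane L_v = 40 + 4·100 = 440 mm; A_gv = 440 × 6 = 2640 mm².
A_nv = (440 − 4.5·29) × 6 = 1857 mm².
A_nt = (35 − 0.5·29) × 6 = 123 mm².
0.6 F_u A_nv = 456.8 kN; 0.6 F_y A_gv = 435.6 kN → shear yielding governs the shear term.
R_n = 435.6 + 1.0 × 410 × 123 / 1000 = 486 kN.
Design strength φR_n = 0.75 × 486 = 365 kN.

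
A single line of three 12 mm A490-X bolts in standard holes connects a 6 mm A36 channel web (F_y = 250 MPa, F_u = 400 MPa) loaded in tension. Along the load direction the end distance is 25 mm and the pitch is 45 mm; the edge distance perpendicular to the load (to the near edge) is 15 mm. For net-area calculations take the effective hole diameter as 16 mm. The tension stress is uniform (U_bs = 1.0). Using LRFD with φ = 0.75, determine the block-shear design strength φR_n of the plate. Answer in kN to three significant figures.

Shear plane L_v = 25 + 2·45 = 115 mm; A_gv = 115 × 6 = 690 mm².
A_nv = (115 − 2.5·16) × 6 = 450 mm².
A_nt = (15 − 0.5·16) × 6 = 42 mm².
0.6 F_u A_nv = 108 kN; 0.6 F_y A_gv = 103.5 kN → shear yielding governs the shear term.
R_n = 103.5 + 1.0 × 400 × 42 / 1000 = 120.3 kN.
Design strength φR_n = 0.75 × 120.3 = 90.2 kN.

90.2 kN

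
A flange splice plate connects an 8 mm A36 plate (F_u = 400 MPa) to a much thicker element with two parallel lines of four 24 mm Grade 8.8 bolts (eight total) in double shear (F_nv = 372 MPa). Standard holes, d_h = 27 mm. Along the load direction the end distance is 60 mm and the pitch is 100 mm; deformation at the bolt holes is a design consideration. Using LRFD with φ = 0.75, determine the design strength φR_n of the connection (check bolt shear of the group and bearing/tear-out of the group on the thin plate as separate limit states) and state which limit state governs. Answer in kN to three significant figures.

Bolt shear: A_b = π·24²/4 = 452.4 mm²; R_n = 372 × 452.4 × 8 × 2 / 1000 = 2693 kN → 0.75 × 2693 = 2020 kN.
Bearing (1.2 l_c t F_u ≤ 2.4 d t F_u): upper limit = 2.4·24·8·400 / 1000 = 184.3 kN.
  Edge l_c = 60 − 27/2 = 46.5 → r_n = 178.6 kN; interior l_c = 100 − 27 = 73 → r_n = 184.3 kN.
  R_n,bearing = 2·178.6 + 6·184.3 = 1463 kN → 0.75 × 1463 = 1100 kN.
Bearing governs: 1100 kN.

1100 kN (bearing governs)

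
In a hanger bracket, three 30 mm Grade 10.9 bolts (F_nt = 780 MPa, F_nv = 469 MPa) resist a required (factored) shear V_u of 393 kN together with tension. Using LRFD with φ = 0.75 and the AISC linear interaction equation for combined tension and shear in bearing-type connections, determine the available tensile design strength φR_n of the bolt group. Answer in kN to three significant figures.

A_b = π·30²/4 = 706.9 mm²; f_rv = 393 × 1000 / (3 × 706.9) = 185.3 MPa.
F'_nt = 1.3 F_nt − (F_nt / φF_nv) f_rv = 1.3·780 − (780/(0.75·469))·185.3 = 603 MPa, capped at F_nt → F'_nt = 603 MPa.
R_n = F'_nt · A_b · n = 603 × 706.9 × 3 / 1000 = 1279 kN.
Design strength φR_n = 0.75 × 1279 = 959 kN.

959 kN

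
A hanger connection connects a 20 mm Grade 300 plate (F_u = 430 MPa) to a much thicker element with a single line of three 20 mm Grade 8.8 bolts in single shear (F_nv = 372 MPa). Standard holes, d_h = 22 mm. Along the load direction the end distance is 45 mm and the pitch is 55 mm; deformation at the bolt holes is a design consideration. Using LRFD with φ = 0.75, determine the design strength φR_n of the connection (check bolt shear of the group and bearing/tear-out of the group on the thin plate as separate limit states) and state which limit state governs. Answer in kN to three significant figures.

Bolt shear: A_b = π·20²/4 = 314.2 mm²; R_n = 372 × 314.2 × 3 × 1 / 1000 = 350.6 kN → 0.75 × 350.6 = 263 kN.
Bearing (1.2 l_c t F_u ≤ 2.4 d t F_u): upper limit = 2.4·20·20·430 / 1000 = 412.8 kN.
  Edge l_c = 45 − 22/2 = 34 → r_n = 350.9 kN; interior l_c = 55 − 22 = 33 → r_n = 340.6 kN.
  R_n,bearing = 1·350.9 + 2·340.6 = 1032 kN → 0.75 × 1032 = 774 kN.
Bolt shear governs: 263 kN.

263 kN (bolt shear governs)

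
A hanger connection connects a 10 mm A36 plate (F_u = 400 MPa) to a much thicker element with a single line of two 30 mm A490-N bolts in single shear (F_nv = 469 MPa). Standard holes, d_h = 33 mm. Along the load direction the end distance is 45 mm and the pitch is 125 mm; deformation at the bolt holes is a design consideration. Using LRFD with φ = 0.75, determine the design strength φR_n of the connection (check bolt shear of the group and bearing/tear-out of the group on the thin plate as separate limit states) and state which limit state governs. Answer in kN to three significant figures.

Bolt shear: A_b = π·30²/4 = 706.9 mm²; R_n = 469 × 706.9 × 2 × 1 / 1000 = 663 kN → 0.75 × 663 = 497 kN.
Bearing (1.2 l_c t F_u ≤ 2.4 d t F_u): upper limit = 2.4·30·10·400 / 1000 = 288 kN.
  Edge l_c = 45 − 33/2 = 28.5 → r_n = 136.8 kN; interior l_c = 125 − 33 = 92 → r_n = 288 kN.
  R_n,bearing = 1·136.8 + 1·288 = 424.8 kN → 0.75 × 424.8 = 319 kN.
Bearing governs: 319 kN.

319 kN (bearing governs)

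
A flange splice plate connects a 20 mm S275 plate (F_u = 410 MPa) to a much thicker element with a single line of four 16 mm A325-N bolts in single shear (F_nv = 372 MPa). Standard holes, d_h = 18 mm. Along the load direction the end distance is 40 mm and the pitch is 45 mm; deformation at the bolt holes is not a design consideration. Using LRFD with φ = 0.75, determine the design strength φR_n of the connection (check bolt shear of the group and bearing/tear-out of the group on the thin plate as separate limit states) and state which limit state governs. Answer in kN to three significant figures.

224 kN (bolt shear governs)

Bolt shear: A_b = π·16²/4 = 201.1 mm²; R_n = 372 × 201.1 × 4 × 1 / 1000 = 299.2 kN → 0.75 × 299.2 = 224 kN.
Bearing (1.5 l_c t F_u ≤ 3.0 d t F_u): upper limit = 3.0·16·20·410 / 1000 = 393.6 kN.
  Edge l_c = 40 − 18/2 = 31 → r_n = 381.3 kN; interior l_c = 45 − 18 = 27 → r_n = 332.1 kN.
  R_n,bearing = 1·381.3 + 3·332.1 = 1378 kN → 0.75 × 1378 = 1030 kN.
Bolt shear governs: 224 kN.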